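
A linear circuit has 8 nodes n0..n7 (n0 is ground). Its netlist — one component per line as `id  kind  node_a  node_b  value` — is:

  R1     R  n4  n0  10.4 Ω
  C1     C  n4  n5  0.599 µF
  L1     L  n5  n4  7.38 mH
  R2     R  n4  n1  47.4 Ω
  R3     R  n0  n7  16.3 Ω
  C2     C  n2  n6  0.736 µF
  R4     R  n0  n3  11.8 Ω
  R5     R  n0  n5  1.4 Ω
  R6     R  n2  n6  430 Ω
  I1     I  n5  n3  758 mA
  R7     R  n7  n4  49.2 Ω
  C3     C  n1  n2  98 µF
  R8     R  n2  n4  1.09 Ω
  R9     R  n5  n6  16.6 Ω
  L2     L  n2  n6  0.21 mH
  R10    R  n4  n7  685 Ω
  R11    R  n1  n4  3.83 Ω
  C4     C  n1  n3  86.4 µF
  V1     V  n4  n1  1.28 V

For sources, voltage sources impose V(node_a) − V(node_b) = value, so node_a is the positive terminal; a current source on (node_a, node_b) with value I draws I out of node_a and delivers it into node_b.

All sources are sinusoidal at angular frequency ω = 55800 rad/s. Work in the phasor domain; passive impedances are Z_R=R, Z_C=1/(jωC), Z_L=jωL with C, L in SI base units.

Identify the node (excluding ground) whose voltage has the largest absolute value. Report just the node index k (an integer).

4

Element admittances at ω=55800 rad/s:
  Y(R1) = 0.09615+0.000j S between n4,n0
  Y(C1) = 0.000+0.03342j S between n4,n5
  Y(L1) = 0.000-0.002428j S between n5,n4
  Y(R2) = 0.02110+0.000j S between n4,n1
  Y(R3) = 0.06135+0.000j S between n0,n7
  Y(C2) = 0.000+0.04107j S between n2,n6
  Y(R4) = 0.08475+0.000j S between n0,n3
  Y(R5) = 0.7143+0.000j S between n0,n5
  Y(R6) = 0.002326+0.000j S between n2,n6
  I1: injects 0.758 A into n3 (from n5)
  Y(R7) = 0.02033+0.000j S between n7,n4
  Y(C3) = 0.000+5.468j S between n1,n2
  Y(R8) = 0.9174+0.000j S between n2,n4
  Y(R9) = 0.06024+0.000j S between n5,n6
  Y(L2) = 0.000-0.08534j S between n2,n6
  Y(R10) = 0.001460+0.000j S between n4,n7
  Y(R11) = 0.2611+0.000j S between n1,n4
  Y(C4) = 0.000+4.821j S between n1,n3
  V1: constraint V(n4)−V(n1) = 1.28
Assemble and solve the 8×8 MNA system:
  V(n1)=2.730-0.1691j  V(n2)=2.783-0.3624j  V(n3)=2.735-0.2783j  V(n4)=4.010-0.1691j  V(n5)=-0.9545+0.05958j  V(n6)=0.1933-1.788j  V(n7)=1.051-0.04431j
  i(V1)=-1.944-0.3122j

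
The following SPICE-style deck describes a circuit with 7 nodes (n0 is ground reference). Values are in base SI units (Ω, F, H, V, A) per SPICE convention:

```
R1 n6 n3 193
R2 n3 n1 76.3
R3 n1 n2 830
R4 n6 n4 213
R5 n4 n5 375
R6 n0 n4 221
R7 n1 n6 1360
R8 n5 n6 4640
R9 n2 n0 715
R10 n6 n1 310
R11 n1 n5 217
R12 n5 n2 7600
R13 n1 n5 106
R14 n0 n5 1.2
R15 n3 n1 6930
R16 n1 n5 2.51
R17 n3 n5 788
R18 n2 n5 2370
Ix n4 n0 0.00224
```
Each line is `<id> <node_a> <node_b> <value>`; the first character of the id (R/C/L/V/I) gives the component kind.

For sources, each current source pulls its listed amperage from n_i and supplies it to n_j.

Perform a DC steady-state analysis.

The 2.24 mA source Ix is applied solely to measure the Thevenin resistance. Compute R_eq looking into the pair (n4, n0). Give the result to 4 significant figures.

MNA unknowns: 6 node voltages V₁..V_6
R1: Y=0.005181 on G[6,3]
R2: Y=0.01311 on G[3,1]
R3: Y=0.001205 on G[1,2]
R4: Y=0.004695 on G[6,4]
R5: Y=0.002667 on G[4,5]
R6: Y=0.004525 on G[0,4]
R7: Y=0.0007353 on G[1,6]
R8: Y=0.0002155 on G[5,6]
R9: Y=0.001399 on G[2,0]
R10: Y=0.003226 on G[6,1]
R11: Y=0.004608 on G[1,5]
R12: Y=0.0001316 on G[5,2]
R13: Y=0.009434 on G[1,5]
R14: Y=0.8333 on G[0,5]
R15: Y=0.0001443 on G[3,1]
R16: Y=0.3984 on G[1,5]
R17: Y=0.001269 on G[3,5]
R18: Y=0.0004219 on G[2,5]
Ix: z[4]−=0.00224, z[0]+=0.00224
solve → V1=-0.002935, V2=-0.001380, V3=-0.02413, V4=-0.2219, V5=-0.001481, V6=-0.08389

R_eq = 99.07 Ω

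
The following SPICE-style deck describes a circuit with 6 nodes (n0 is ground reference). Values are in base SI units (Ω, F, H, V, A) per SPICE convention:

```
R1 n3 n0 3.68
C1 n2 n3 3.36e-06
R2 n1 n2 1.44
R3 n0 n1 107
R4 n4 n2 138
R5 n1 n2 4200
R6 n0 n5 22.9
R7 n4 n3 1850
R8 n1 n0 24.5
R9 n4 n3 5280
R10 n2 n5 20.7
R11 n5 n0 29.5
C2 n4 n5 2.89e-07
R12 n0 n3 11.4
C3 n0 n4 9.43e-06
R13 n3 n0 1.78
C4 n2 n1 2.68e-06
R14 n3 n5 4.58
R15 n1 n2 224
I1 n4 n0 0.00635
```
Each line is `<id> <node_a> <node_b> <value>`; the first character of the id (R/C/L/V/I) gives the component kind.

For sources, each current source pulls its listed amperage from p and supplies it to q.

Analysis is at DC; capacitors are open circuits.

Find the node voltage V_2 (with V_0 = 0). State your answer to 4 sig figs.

-0.06575 V

Element admittances at DC:
  Y(R1) = 0.2717 S between n3,n0
  Y(C1) = 0.000 S between n2,n3
  Y(R2) = 0.6944 S between n1,n2
  Y(R3) = 0.009346 S between n0,n1
  Y(R4) = 0.007246 S between n4,n2
  Y(R5) = 0.0002381 S between n1,n2
  Y(R6) = 0.04367 S between n0,n5
  Y(R7) = 0.0005405 S between n4,n3
  Y(R8) = 0.04082 S between n1,n0
  Y(R9) = 0.0001894 S between n4,n3
  Y(R10) = 0.04831 S between n2,n5
  Y(R11) = 0.03390 S between n5,n0
  Y(C2) = 0.000 S between n4,n5
  Y(R12) = 0.08772 S between n0,n3
  Y(C3) = 0.000 S between n0,n4
  Y(R13) = 0.5618 S between n3,n0
  Y(C4) = 0.000 S between n2,n1
  Y(R14) = 0.2183 S between n3,n5
  Y(R15) = 0.004464 S between n1,n2
  I1: injects 0.00635 A into n0 (from n4)
Assemble and solve the 5×5 MNA system:
  V(n1)=-0.06135  V(n2)=-0.06575  V(n3)=-0.002635  V(n4)=-0.8561  V(n5)=-0.01090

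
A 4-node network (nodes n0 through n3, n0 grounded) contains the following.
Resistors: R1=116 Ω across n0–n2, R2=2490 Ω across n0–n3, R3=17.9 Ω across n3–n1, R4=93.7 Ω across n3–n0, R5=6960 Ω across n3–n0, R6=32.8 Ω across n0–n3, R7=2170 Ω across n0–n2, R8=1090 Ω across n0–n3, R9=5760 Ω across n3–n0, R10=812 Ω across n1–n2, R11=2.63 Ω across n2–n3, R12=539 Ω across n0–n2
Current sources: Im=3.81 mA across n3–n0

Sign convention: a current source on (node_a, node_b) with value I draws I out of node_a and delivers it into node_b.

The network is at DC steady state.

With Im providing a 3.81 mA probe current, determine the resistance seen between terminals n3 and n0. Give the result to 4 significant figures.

Apply KCL at each of the 3 non-ground nodes and solve the resulting linear system.
Node n1: branches {R3, R10} → V_1 = -0.07127
Node n2: branches {R1, R7, R10, R11, R12} → V_2 = -0.06932
Node n3: branches {R2, R3, R4, R5, R6, R8, R9, R11, Im} → V_3 = -0.07131

R_eq = 18.72 Ω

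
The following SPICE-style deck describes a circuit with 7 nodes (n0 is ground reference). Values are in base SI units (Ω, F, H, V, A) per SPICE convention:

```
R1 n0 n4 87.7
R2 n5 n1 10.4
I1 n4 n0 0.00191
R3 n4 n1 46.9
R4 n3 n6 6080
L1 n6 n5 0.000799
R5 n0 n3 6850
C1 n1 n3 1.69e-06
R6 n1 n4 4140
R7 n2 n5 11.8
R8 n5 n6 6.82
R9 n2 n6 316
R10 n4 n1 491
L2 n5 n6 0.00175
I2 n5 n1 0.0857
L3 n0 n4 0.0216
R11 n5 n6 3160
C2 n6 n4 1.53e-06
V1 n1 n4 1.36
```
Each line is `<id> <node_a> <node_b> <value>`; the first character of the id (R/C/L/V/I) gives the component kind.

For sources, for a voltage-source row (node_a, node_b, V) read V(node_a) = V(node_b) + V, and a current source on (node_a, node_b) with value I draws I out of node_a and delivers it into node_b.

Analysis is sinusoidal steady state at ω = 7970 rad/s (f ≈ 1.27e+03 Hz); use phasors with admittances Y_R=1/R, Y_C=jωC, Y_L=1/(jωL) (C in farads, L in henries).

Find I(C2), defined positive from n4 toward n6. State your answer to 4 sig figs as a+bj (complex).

Element admittances at ω=7970 rad/s:
  Y(R1) = 0.01140+0.000j S between n0,n4
  Y(R2) = 0.09615+0.000j S between n5,n1
  I1: injects 0.00191 A into n0 (from n4)
  Y(R3) = 0.02132+0.000j S between n4,n1
  Y(R4) = 0.0001645+0.000j S between n3,n6
  Y(L1) = 0.000-0.1570j S between n6,n5
  Y(R5) = 0.0001460+0.000j S between n0,n3
  Y(C1) = 0.000+0.01347j S between n1,n3
  Y(R6) = 0.0002415+0.000j S between n1,n4
  Y(R7) = 0.08475+0.000j S between n2,n5
  Y(R8) = 0.1466+0.000j S between n5,n6
  Y(R9) = 0.003165+0.000j S between n2,n6
  Y(R10) = 0.002037+0.000j S between n4,n1
  Y(L2) = 0.000-0.07170j S between n5,n6
  I2: injects 0.0857 A into n1 (from n5)
  Y(L3) = 0.000-0.005809j S between n0,n4
  Y(R11) = 0.0003165+0.000j S between n5,n6
  Y(C2) = 0.000+0.01219j S between n6,n4
  V1: constraint V(n1)−V(n4) = 1.36
Assemble and solve the 7×7 MNA system:
  V(n1)=1.214-0.07353j  V(n2)=0.3158-0.1344j  V(n3)=1.214-0.04960j  V(n4)=-0.1456-0.07353j  V(n5)=0.3152-0.1339j  V(n6)=0.3314-0.1478j
  i(V1)=-0.03318-0.005810j

-0.0009058-0.005817j A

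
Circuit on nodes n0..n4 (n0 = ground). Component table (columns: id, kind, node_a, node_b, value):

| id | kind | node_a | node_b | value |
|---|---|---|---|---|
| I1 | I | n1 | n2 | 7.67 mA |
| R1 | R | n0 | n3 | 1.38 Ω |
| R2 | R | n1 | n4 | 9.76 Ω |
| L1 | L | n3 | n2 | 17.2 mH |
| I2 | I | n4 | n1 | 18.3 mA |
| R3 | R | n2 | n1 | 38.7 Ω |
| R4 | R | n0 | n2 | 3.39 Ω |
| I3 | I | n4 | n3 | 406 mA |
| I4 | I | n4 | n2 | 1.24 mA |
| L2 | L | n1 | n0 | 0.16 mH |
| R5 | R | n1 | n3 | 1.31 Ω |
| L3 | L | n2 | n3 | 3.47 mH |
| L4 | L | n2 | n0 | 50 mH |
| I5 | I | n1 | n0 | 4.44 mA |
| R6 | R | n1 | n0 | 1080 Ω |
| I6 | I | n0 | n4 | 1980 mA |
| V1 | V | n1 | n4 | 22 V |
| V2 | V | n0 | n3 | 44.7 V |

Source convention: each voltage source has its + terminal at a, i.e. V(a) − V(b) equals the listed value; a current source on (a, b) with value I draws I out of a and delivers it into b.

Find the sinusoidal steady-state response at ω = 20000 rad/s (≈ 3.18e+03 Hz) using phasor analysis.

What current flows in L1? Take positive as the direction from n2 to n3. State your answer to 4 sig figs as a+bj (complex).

Element admittances at ω=20000 rad/s:
  I1: injects 0.00767 A into n2 (from n1)
  Y(R1) = 0.7246+0.000j S between n0,n3
  Y(R2) = 0.1025+0.000j S between n1,n4
  Y(L1) = 0.000-0.002907j S between n3,n2
  I2: injects 0.0183 A into n1 (from n4)
  Y(R3) = 0.02584+0.000j S between n2,n1
  Y(R4) = 0.2950+0.000j S between n0,n2
  I3: injects 0.406 A into n3 (from n4)
  I4: injects 0.00124 A into n2 (from n4)
  Y(L2) = 0.000-0.3125j S between n1,n0
  Y(R5) = 0.7634+0.000j S between n1,n3
  Y(L3) = 0.000-0.01441j S between n2,n3
  Y(L4) = 0.000-0.001000j S between n2,n0
  I5: injects 0.00444 A into n0 (from n1)
  Y(R6) = 0.0009259+0.000j S between n1,n0
  I6: injects 1.98 A into n4 (from n0)
  V1: constraint V(n1)−V(n4) = 22
  V2: constraint V(n0)−V(n3) = 44.7
Assemble and solve the 6×6 MNA system:
  V(n1)=-35.73-14.10j  V(n2)=-2.913+1.111j  V(n3)=-44.70+0.000j  V(n4)=-57.73-14.10j
  i(V1)=-3.809+0.000j  i(V2)=-39.66+11.48j

0.003230-0.1215j A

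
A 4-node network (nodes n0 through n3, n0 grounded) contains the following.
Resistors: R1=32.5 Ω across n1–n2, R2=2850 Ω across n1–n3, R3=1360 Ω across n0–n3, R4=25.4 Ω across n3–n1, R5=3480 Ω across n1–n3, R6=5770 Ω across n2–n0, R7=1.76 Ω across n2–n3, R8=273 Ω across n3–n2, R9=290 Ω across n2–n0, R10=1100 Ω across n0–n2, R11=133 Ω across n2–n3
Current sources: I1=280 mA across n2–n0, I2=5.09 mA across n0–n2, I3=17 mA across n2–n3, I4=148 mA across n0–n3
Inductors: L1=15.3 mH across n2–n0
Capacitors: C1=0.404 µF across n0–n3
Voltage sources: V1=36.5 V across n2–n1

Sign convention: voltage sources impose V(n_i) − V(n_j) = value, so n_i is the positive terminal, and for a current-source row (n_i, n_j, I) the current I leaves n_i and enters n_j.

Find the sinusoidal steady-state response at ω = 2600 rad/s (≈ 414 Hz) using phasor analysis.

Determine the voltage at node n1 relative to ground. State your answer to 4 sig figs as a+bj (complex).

MNA unknowns: 3 node voltages V₁..V_3 plus 1 source current (V1)
R1: Y=0.03077+0.000j on G[1,2]
I1: z[2]−=0.28, z[0]+=0.28
R2: Y=0.0003509+0.000j on G[1,3]
R3: Y=0.0007353+0.000j on G[0,3]
I2: z[0]−=0.00509, z[2]+=0.00509
R4: Y=0.03937+0.000j on G[3,1]
R5: Y=0.0002874+0.000j on G[1,3]
L1: Y=0.000-0.02514j on G[2,0]
R6: Y=0.0001733+0.000j on G[2,0]
I3: z[2]−=0.017, z[3]+=0.017
R7: Y=0.5682+0.000j on G[2,3]
R8: Y=0.003663+0.000j on G[3,2]
I4: z[0]−=0.148, z[3]+=0.148
R9: Y=0.003448+0.000j on G[2,0]
R10: Y=0.0009091+0.000j on G[0,2]
C1: Y=0.000+0.001050j on G[0,3]
R11: Y=0.007519+0.000j on G[2,3]
V1: row V2−V1=36.5, i_V1 at 2,1
solve → V1=-37.67-4.948j, V2=-1.173-4.948j, V3=-3.269-4.936j
aux → i_V1=-2.500-0.0004562j

-37.67-4.948j V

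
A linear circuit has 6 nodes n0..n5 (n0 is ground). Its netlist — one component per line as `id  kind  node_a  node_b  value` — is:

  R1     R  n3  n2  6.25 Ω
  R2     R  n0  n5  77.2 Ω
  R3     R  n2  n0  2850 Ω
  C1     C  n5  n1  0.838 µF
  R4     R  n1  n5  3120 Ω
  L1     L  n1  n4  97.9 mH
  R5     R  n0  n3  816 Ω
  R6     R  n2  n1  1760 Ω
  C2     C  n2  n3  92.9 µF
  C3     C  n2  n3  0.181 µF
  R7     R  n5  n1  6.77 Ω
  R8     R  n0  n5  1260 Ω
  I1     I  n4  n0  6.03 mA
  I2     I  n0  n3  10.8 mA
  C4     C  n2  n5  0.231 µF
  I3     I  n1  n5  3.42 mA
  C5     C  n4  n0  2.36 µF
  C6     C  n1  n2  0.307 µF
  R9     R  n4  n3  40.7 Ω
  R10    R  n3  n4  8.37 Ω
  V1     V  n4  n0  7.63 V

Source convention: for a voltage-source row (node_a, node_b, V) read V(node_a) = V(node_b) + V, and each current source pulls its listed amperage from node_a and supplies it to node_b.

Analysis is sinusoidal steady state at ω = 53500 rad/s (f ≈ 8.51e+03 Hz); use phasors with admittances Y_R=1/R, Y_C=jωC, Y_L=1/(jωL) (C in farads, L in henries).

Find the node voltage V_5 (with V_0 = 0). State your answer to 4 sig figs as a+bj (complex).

MNA unknowns: 5 node voltages V₁..V_5 plus 1 source current (V1)
R1: Y=0.1600+0.000j on G[3,2]
R2: Y=0.01295+0.000j on G[0,5]
R3: Y=0.0003509+0.000j on G[2,0]
C1: Y=0.000+0.04483j on G[5,1]
R4: Y=0.0003205+0.000j on G[1,5]
L1: Y=0.000-0.0001909j on G[1,4]
R5: Y=0.001225+0.000j on G[0,3]
R6: Y=0.0005682+0.000j on G[2,1]
C2: Y=0.000+4.970j on G[2,3]
C3: Y=0.000+0.009683j on G[2,3]
R7: Y=0.1477+0.000j on G[5,1]
R8: Y=0.0007937+0.000j on G[0,5]
I1: z[4]−=0.00603, z[0]+=0.00603
I2: z[0]−=0.0108, z[3]+=0.0108
C4: Y=0.000+0.01236j on G[2,5]
I3: z[1]−=0.00342, z[5]+=0.00342
C5: Y=0.000+0.1263j on G[4,0]
C6: Y=0.000+0.01642j on G[1,2]
R9: Y=0.02457+0.000j on G[4,3]
R10: Y=0.1195+0.000j on G[3,4]
V1: row V4−V0=7.63, i_V1 at 4,0
solve → V1=5.955+2.493j, V2=7.076-0.2192j, V3=7.083-0.2353j, V4=7.630+0.000j, V5=5.669+2.468j
aux → i_V1=-0.08432-0.9969j

5.669+2.468j V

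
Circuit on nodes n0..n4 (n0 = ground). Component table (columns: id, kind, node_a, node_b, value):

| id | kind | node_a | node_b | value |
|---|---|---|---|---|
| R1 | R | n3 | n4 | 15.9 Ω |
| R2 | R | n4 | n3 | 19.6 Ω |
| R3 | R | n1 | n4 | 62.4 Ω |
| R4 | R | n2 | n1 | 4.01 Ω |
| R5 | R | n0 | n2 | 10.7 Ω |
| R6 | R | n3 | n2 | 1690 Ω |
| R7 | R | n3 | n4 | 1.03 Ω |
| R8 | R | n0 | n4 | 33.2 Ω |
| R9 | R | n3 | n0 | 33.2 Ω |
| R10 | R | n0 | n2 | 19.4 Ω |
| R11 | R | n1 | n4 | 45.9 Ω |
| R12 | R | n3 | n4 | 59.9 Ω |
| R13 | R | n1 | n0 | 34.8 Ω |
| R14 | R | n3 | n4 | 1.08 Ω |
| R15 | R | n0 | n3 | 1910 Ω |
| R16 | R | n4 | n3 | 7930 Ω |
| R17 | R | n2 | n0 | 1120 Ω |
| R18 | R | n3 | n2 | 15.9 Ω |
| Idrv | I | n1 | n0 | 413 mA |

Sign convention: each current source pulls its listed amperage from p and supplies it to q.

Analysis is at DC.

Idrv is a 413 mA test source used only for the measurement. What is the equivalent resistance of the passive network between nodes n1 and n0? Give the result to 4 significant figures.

R_eq = 6.839 Ω

Apply KCL at each of the 4 non-ground nodes and solve the resulting linear system.
Node n1: branches {R3, R4, R11, R13, Idrv} → V_1 = -2.824
Node n2: branches {R4, R5, R6, R10, R17, R18} → V_2 = -1.719
Node n3: branches {R1, R2, R6, R7, R9, R12, R14, R15, R16, R18} → V_3 = -1.329
Node n4: branches {R1, R2, R3, R7, R8, R11, R12, R14, R16} → V_4 = -1.337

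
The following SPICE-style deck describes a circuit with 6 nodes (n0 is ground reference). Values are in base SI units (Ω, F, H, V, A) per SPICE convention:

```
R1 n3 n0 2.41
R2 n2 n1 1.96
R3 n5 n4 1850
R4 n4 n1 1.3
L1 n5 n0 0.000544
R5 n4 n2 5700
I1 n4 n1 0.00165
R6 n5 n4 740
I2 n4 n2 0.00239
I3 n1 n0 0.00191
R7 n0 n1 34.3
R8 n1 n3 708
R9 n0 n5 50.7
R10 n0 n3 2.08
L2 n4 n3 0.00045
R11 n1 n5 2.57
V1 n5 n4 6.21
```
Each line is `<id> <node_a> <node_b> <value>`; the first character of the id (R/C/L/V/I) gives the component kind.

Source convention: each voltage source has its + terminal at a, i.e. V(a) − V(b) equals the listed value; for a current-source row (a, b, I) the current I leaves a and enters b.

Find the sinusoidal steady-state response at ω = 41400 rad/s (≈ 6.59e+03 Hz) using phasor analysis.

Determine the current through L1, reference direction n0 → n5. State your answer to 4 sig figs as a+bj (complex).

0.01336+0.1433j A

Apply KCL at each of the 5 non-ground nodes and solve the resulting linear system.
Node n1: branches {R2, R4, I1, I3, R7, R8, R11} → V_1 = -0.8716-0.2930j
Node n2: branches {R2, R5, I2} → V_2 = -0.8676-0.2930j
Node n3: branches {R1, R8, R10, L2} → V_3 = -0.02992+0.1762j
Node n4: branches {R3, R4, R5, I1, R6, I2, L2, V1} → V_4 = -2.982-0.3010j
Node n5: branches {R3, L1, R6, R9, R11, V1} → V_5 = 3.228-0.3010j
Source currents: i(V1)=-1.657+0.1524j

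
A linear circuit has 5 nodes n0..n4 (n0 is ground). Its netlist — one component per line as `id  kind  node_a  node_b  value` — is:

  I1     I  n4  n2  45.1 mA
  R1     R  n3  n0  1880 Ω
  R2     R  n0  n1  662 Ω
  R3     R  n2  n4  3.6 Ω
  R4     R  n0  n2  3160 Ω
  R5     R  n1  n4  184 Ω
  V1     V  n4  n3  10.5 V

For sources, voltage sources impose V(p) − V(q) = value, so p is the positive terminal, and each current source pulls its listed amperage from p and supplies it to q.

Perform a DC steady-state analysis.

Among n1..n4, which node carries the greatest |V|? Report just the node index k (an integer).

MNA unknowns: 4 node voltages V₁..V_4 plus 1 source current (V1)
I1: z[4]−=0.0451, z[2]+=0.0451
R1: Y=0.0005319 on G[3,0]
R2: Y=0.001511 on G[0,1]
R3: Y=0.2778 on G[2,4]
R4: Y=0.0003165 on G[0,2]
R5: Y=0.005435 on G[1,4]
V1: row V4−V3=10.5, i_V1 at 4,3
solve → V1=2.133, V2=2.885, V3=-7.774, V4=2.726
aux → i_V1=-0.004135

3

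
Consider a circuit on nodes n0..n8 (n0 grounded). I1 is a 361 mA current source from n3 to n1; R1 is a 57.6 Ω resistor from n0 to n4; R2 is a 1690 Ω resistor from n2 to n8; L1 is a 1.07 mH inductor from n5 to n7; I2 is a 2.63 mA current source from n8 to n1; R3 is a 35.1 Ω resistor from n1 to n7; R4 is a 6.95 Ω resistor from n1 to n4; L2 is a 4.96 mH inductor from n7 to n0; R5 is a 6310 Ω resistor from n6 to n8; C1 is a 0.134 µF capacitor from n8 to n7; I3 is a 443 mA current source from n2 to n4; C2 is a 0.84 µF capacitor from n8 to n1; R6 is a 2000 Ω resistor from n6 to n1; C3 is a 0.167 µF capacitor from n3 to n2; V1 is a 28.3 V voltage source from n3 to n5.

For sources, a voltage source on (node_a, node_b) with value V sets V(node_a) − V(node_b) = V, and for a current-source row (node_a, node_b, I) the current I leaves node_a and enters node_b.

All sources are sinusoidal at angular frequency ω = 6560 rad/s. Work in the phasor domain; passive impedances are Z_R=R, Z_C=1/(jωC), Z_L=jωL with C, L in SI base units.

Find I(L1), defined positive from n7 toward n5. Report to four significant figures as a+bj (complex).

MNA unknowns: 8 node voltages V₁..V_8 plus 1 source current (V1)
I1: z[3]−=0.361, z[1]+=0.361
R1: Y=0.01736+0.000j on G[0,4]
R2: Y=0.0005917+0.000j on G[2,8]
L1: Y=0.000-0.1425j on G[5,7]
I2: z[8]−=0.00263, z[1]+=0.00263
R3: Y=0.02849+0.000j on G[1,7]
R4: Y=0.1439+0.000j on G[1,4]
L2: Y=0.000-0.03073j on G[7,0]
R5: Y=0.0001585+0.000j on G[6,8]
C1: Y=0.000+0.0008790j on G[8,7]
I3: z[2]−=0.443, z[4]+=0.443
C2: Y=0.000+0.005510j on G[8,1]
R6: Y=0.0005000+0.000j on G[6,1]
C3: Y=0.000+0.001096j on G[3,2]
V1: row V3−V5=28.3, i_V1 at 3,5
solve → V1=14.52-2.672j, V2=-127.4+300.8j, V3=28.15-13.82j, V4=15.70-2.384j, V5=-0.1502-13.82j, V6=20.35+1.036j, V7=-1.347-8.871j, V8=38.72+12.73j
aux → i_V1=-0.7057-0.1705j

0.7057+0.1705j A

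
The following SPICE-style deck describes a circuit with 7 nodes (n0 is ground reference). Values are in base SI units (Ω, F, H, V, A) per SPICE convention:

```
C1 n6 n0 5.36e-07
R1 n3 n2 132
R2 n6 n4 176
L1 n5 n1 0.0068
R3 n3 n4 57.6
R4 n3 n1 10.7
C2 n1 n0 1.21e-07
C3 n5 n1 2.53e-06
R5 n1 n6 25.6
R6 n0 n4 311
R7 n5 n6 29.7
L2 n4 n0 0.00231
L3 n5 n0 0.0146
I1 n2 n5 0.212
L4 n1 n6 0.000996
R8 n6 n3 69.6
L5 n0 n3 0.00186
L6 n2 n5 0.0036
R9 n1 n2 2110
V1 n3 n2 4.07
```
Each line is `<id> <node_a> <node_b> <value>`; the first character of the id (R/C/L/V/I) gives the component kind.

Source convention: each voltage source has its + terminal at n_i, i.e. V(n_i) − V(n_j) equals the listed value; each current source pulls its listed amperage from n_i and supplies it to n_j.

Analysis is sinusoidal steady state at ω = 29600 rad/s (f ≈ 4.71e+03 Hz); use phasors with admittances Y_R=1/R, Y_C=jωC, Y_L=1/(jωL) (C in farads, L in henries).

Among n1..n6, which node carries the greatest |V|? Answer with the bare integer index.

5

Apply KCL at each of the 6 non-ground nodes and solve the resulting linear system.
Node n1: branches {L1, R4, C2, C3, R5, L4, R9} → V_1 = 2.714-1.352j
Node n2: branches {R1, I1, L6, R9, V1} → V_2 = -3.008-1.852j
Node n3: branches {R1, R3, R4, R8, L5, V1} → V_3 = 1.062-1.852j
Node n4: branches {R2, R3, R6, L2} → V_4 = 1.827-0.8119j
Node n5: branches {L1, C3, R7, L3, I1, L6} → V_5 = 4.526-4.148j
Node n6: branches {C1, R2, R5, R7, L4, R8} → V_6 = 3.112-2.798j
Source currents: i(V1)=0.2000+0.07047j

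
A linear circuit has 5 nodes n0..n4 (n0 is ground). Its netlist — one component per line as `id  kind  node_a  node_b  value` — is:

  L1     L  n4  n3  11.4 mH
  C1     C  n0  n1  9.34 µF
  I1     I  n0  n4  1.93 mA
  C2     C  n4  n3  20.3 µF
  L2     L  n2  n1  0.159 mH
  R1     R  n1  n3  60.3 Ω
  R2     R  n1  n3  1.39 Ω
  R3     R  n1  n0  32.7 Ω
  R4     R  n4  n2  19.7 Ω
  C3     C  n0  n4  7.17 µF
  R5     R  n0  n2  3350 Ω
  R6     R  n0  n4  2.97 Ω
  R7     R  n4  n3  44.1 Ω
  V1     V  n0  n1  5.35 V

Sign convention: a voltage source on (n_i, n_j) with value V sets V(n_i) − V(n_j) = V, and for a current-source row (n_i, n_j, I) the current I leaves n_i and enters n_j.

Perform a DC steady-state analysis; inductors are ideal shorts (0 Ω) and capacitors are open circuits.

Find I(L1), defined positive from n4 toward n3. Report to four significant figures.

1.181 A

Apply KCL at each of the 4 non-ground nodes and solve the resulting linear system.
Node n1: branches {C1, L2, R1, R2, R3, V1} → V_1 = -5.350
Node n2: branches {L2, R4, R5} → V_2 = -5.350
Node n3: branches {L1, C2, R1, R2, R7} → V_3 = -3.745
Node n4: branches {L1, I1, C2, R4, C3, R6, R7} → V_4 = -3.745
Source currents: i(L1)=1.181, i(L2)=0.08307, i(V1)=-1.428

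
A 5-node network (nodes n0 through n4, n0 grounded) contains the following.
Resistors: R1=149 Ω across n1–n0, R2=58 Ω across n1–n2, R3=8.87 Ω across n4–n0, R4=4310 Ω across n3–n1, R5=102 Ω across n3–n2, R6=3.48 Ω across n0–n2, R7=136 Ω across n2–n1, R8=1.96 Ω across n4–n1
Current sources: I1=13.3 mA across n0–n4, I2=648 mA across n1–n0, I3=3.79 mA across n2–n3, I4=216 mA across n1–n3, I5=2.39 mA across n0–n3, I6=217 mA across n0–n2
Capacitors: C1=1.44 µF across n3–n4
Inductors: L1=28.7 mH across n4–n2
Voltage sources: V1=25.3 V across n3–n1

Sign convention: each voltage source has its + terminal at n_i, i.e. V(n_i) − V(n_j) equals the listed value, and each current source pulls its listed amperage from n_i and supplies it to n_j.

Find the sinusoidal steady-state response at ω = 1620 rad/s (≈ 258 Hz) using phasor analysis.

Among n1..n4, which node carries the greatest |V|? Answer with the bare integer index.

3

Element admittances at ω=1620 rad/s:
  Y(R1) = 0.006711+0.000j S between n1,n0
  Y(R2) = 0.01724+0.000j S between n1,n2
  Y(R3) = 0.1127+0.000j S between n4,n0
  I1: injects 0.0133 A into n4 (from n0)
  Y(R4) = 0.0002320+0.000j S between n3,n1
  I2: injects 0.648 A into n0 (from n1)
  I3: injects 0.00379 A into n3 (from n2)
  Y(R5) = 0.009804+0.000j S between n3,n2
  I4: injects 0.216 A into n3 (from n1)
  Y(R6) = 0.2874+0.000j S between n0,n2
  I5: injects 0.00239 A into n3 (from n0)
  Y(C1) = 0.000+0.002333j S between n3,n4
  Y(R7) = 0.007353+0.000j S between n2,n1
  I6: injects 0.217 A into n2 (from n0)
  Y(L1) = 0.000-0.02151j S between n4,n2
  Y(R8) = 0.5102+0.000j S between n4,n1
  V1: constraint V(n3)−V(n1) = 25.3
Assemble and solve the 5×5 MNA system:
  V(n1)=-6.271-0.7598j  V(n2)=0.6939+0.3047j  V(n3)=19.03-0.7598j  V(n4)=-5.079-0.7313j
  i(V1)=0.03649-0.04580j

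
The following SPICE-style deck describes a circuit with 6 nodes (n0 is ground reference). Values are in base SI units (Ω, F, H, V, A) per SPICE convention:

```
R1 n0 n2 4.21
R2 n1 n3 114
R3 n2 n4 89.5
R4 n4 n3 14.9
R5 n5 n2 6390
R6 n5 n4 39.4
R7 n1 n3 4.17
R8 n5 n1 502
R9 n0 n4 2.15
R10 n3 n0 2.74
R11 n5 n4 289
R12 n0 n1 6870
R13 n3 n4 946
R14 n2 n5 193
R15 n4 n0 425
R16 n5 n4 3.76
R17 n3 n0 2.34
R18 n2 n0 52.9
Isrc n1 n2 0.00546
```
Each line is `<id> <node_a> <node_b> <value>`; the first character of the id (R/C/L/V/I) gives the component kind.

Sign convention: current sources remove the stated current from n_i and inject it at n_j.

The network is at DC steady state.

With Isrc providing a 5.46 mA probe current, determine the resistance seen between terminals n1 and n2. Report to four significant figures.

Element admittances at DC:
  Y(R1) = 0.2375 S between n0,n2
  Y(R2) = 0.008772 S between n1,n3
  Y(R3) = 0.01117 S between n2,n4
  Y(R4) = 0.06711 S between n4,n3
  Y(R5) = 0.0001565 S between n5,n2
  Y(R6) = 0.02538 S between n5,n4
  Y(R7) = 0.2398 S between n1,n3
  Y(R8) = 0.001992 S between n5,n1
  Y(R9) = 0.4651 S between n0,n4
  Y(R10) = 0.3650 S between n3,n0
  Y(R11) = 0.003460 S between n5,n4
  Y(R12) = 0.0001456 S between n0,n1
  Y(R13) = 0.001057 S between n3,n4
  Y(R14) = 0.005181 S between n2,n5
  Y(R15) = 0.002353 S between n4,n0
  Y(R16) = 0.2660 S between n5,n4
  Y(R17) = 0.4274 S between n3,n0
  Y(R18) = 0.01890 S between n2,n0
  Isrc: injects 0.00546 A into n2 (from n1)
Assemble and solve the 5×5 MNA system:
  V(n1)=-0.02802  V(n2)=0.01999  V(n3)=-0.006298  V(n4)=-0.0002822  V(n5)=-0.0001070

R_eq = 8.794 Ω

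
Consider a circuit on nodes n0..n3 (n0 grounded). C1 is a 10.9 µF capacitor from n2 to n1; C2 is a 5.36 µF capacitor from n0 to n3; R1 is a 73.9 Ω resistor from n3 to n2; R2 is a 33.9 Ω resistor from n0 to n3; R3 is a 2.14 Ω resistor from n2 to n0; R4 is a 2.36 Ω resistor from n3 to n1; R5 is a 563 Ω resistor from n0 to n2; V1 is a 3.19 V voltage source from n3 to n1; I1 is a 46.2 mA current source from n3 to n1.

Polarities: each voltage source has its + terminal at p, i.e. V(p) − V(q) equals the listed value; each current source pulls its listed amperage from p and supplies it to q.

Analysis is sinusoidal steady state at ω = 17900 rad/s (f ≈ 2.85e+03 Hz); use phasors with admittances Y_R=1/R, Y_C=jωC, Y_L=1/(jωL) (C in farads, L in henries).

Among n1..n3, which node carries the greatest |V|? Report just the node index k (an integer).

Element admittances at ω=17900 rad/s:
  Y(C1) = 0.000+0.1951j S between n2,n1
  Y(C2) = 0.000+0.09594j S between n0,n3
  Y(R1) = 0.01353+0.000j S between n3,n2
  Y(R2) = 0.02950+0.000j S between n0,n3
  Y(R3) = 0.4673+0.000j S between n2,n0
  Y(R4) = 0.4237+0.000j S between n3,n1
  Y(R5) = 0.001776+0.000j S between n0,n2
  V1: constraint V(n3)−V(n1) = 3.19
  I1: injects 0.0462 A into n1 (from n3)
Assemble and solve the 4×4 MNA system:
  V(n1)=-1.157+0.02639j  V(n2)=-0.1225-0.4175j  V(n3)=2.033+0.02639j
  i(V1)=-1.485-0.2018j

3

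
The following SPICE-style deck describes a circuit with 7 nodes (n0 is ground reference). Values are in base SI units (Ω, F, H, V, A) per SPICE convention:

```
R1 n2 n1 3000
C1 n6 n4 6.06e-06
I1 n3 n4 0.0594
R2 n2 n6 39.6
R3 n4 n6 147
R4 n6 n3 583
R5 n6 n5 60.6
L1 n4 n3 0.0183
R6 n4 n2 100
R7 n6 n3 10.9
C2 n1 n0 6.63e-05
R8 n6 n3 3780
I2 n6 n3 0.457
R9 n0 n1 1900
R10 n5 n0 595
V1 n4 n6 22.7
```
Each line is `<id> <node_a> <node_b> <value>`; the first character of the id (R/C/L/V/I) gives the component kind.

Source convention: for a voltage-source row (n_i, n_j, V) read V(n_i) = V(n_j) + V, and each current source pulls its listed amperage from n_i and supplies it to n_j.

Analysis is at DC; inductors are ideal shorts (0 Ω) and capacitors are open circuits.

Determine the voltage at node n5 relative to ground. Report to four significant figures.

Apply KCL at each of the 6 non-ground nodes and solve the resulting linear system.
Node n1: branches {R1, C2, R9} → V_1 = 2.191
Node n2: branches {R1, R2, R6} → V_2 = 5.651
Node n3: branches {I1, R4, L1, R7, R8, I2} → V_3 = 21.94
Node n4: branches {C1, I1, R3, L1, R6, V1} → V_4 = 21.94
Node n5: branches {R5, R10} → V_5 = -0.6861
Node n6: branches {C1, R2, R3, R4, R5, R7, R8, I2, V1} → V_6 = -0.7560
Source currents: i(L1)=1.730, i(V1)=-1.988

-0.6861 V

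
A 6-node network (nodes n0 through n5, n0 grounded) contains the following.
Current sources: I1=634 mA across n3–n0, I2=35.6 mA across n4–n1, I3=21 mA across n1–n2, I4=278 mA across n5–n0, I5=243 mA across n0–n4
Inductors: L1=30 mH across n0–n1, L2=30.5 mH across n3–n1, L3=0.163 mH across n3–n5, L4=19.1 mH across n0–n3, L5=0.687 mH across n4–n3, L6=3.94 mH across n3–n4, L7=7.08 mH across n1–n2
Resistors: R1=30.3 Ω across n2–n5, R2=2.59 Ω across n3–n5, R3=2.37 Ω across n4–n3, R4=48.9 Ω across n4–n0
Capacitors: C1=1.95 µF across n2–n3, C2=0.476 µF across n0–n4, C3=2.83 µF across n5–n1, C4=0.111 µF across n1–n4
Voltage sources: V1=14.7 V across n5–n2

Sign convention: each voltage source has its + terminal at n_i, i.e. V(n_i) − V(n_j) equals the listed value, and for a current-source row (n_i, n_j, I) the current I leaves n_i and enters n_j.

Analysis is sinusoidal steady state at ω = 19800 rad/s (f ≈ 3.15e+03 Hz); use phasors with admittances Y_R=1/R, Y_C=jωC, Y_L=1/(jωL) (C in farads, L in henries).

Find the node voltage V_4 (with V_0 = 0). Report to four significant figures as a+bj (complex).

Apply KCL at each of the 5 non-ground nodes and solve the resulting linear system.
Node n1: branches {L1, L2, I2, I3, C3, C4, L7} → V_1 = -32.76+7.078j
Node n2: branches {R1, C1, I3, L7, V1} → V_2 = -48.57+7.106j
Node n3: branches {I1, R2, C1, L2, L3, R3, L4, L5, L6} → V_3 = -32.79+6.521j
Node n4: branches {R3, I2, C2, I5, R4, L5, L6, C4} → V_4 = -30.80+7.256j
Node n5: branches {R1, R2, L3, C3, I4, V1} → V_5 = -33.87+7.106j
Source currents: i(V1)=-0.5285-0.4962j

-30.80+7.256j V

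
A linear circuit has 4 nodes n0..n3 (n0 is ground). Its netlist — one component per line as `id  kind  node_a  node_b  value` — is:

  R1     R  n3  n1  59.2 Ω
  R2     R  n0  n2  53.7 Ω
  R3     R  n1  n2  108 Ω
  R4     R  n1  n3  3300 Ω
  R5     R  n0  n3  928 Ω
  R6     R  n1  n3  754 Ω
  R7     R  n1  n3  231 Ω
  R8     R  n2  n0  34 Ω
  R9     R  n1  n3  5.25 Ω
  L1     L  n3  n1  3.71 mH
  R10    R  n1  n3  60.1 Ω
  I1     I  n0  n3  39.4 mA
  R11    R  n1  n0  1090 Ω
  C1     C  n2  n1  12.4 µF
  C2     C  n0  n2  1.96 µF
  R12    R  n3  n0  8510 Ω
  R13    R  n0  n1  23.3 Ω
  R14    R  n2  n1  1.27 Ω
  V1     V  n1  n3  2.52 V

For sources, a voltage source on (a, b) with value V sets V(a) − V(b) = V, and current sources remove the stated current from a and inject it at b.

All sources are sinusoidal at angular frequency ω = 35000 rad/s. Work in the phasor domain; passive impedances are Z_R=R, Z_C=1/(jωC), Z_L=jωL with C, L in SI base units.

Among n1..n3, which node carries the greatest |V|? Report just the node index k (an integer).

Apply KCL at each of the 3 non-ground nodes and solve the resulting linear system.
Node n1: branches {R1, R3, R4, R6, R7, R9, L1, R10, R11, C1, R13, R14, V1} → V_1 = 0.3187-0.2140j
Node n2: branches {R2, R3, R8, C1, C2, R14} → V_2 = 0.2864-0.2085j
Node n3: branches {R1, R4, R5, R6, R7, R9, L1, R10, I1, R12, V1} → V_3 = -2.201-0.2140j
Source currents: i(V1)=-0.6215+0.01915j

3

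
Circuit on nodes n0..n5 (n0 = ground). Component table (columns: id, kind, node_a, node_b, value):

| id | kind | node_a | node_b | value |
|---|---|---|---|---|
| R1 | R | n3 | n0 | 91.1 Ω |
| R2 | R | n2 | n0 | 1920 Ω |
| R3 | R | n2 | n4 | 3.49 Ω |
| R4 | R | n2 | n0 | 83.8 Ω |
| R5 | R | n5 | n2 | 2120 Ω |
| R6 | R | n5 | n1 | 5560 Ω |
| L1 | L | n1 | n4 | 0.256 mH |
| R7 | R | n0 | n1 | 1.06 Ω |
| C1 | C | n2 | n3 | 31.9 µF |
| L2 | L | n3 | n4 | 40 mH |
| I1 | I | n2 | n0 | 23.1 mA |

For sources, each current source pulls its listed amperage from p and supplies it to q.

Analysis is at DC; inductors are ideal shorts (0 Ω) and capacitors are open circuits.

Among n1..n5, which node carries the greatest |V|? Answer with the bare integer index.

Apply KCL at each of the 5 non-ground nodes and solve the resulting linear system.
Node n1: branches {R6, L1, R7} → V_1 = -0.02291
Node n2: branches {R2, R3, R4, R5, C1, I1} → V_2 = -0.09918
Node n3: branches {R1, C1, L2} → V_3 = -0.02291
Node n4: branches {R3, L1, L2} → V_4 = -0.02291
Node n5: branches {R5, R6} → V_5 = -0.07813
Source currents: i(L1)=0.02160, i(L2)=0.0002515

2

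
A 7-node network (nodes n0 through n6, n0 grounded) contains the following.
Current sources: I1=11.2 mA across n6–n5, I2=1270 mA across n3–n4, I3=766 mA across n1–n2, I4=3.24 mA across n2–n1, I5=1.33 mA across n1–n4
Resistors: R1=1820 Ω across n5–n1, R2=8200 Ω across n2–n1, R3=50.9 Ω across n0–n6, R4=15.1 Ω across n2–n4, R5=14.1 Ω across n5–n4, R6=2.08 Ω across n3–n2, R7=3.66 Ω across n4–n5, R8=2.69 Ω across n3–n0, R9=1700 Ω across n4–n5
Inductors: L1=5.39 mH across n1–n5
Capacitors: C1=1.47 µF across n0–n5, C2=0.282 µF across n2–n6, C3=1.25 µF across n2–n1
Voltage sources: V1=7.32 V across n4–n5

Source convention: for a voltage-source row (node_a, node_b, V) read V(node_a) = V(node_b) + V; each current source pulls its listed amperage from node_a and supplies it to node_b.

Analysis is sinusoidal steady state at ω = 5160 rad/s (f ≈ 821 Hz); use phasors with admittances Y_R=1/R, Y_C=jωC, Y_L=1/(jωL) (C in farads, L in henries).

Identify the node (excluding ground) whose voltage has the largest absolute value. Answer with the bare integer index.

1

Apply KCL at each of the 6 non-ground nodes and solve the resulting linear system.
Node n1: branches {R1, R2, L1, I3, I4, C3, I5} → V_1 = -0.2655-25.61j
Node n2: branches {R2, R4, R6, I3, I4, C2, C3} → V_2 = 2.700-0.04960j
Node n3: branches {R6, I2, R8} → V_3 = 0.03309-0.02797j
Node n4: branches {R4, R5, I2, R7, I5, R9, V1} → V_4 = 8.068+0.2007j
Node n5: branches {I1, R1, L1, R5, C1, R7, R9, V1} → V_5 = 0.7477+0.2007j
Node n6: branches {I1, R3, C2} → V_6 = -0.5486+0.2406j
Source currents: i(V1)=-1.608-0.01657j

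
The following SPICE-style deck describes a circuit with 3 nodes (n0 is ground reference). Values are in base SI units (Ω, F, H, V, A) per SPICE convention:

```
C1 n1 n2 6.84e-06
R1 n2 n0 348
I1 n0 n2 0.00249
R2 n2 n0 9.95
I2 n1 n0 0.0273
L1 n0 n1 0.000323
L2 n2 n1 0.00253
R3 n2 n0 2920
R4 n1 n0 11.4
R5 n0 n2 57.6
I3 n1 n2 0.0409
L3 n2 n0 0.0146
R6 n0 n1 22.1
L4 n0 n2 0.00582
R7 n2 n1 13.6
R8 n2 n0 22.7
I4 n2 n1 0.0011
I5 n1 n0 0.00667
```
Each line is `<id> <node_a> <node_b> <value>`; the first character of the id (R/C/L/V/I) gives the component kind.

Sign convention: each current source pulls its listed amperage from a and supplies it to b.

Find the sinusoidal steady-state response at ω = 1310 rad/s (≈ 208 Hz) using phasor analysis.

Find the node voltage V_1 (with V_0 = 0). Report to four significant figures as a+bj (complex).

0.0004417-0.02031j V

Apply KCL at each of the 2 non-ground nodes and solve the resulting linear system.
Node n1: branches {C1, I2, L1, L2, R4, I3, R6, R7, I4, I5} → V_1 = 0.0004417-0.02031j
Node n2: branches {C1, R1, I1, R2, L2, R3, R5, I3, L3, L4, R7, R8, I4} → V_2 = 0.03332+0.05969j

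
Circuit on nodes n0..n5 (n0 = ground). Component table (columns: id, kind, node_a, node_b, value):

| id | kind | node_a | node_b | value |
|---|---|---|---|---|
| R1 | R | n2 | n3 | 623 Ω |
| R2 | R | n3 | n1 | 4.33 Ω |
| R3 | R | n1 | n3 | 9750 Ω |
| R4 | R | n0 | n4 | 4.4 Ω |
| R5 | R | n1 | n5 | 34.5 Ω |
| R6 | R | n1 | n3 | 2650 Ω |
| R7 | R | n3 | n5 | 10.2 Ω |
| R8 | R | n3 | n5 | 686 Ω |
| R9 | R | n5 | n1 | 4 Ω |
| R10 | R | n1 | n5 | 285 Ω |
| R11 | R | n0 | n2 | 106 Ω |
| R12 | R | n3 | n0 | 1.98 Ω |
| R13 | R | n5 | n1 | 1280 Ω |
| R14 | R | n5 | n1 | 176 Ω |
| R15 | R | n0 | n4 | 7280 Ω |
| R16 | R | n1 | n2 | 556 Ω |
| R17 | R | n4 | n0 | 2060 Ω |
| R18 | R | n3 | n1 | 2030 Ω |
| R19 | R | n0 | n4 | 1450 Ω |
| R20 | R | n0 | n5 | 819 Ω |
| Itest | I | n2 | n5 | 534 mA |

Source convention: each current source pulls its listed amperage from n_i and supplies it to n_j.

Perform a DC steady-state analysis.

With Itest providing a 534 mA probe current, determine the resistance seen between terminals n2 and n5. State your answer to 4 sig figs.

R_eq = 82.68 Ω

Element admittances at DC:
  Y(R1) = 0.001605 S between n2,n3
  Y(R2) = 0.2309 S between n3,n1
  Y(R3) = 0.0001026 S between n1,n3
  Y(R4) = 0.2273 S between n0,n4
  Y(R5) = 0.02899 S between n1,n5
  Y(R6) = 0.0003774 S between n1,n3
  Y(R7) = 0.09804 S between n3,n5
  Y(R8) = 0.001458 S between n3,n5
  Y(R9) = 0.2500 S between n5,n1
  Y(R10) = 0.003509 S between n1,n5
  Y(R11) = 0.009434 S between n0,n2
  Y(R12) = 0.5051 S between n3,n0
  Y(R13) = 0.0007813 S between n5,n1
  Y(R14) = 0.005682 S between n5,n1
  Y(R15) = 0.0001374 S between n0,n4
  Y(R16) = 0.001799 S between n1,n2
  Y(R17) = 0.0004854 S between n4,n0
  Y(R18) = 0.0004926 S between n3,n1
  Y(R19) = 0.0006897 S between n0,n4
  Y(R20) = 0.001221 S between n0,n5
  Itest: injects 0.534 A into n5 (from n2)
Assemble and solve the 5×5 MNA system:
  V(n1)=1.800  V(n2)=-41.25  V(n3)=0.7635  V(n4)=0.000  V(n5)=2.900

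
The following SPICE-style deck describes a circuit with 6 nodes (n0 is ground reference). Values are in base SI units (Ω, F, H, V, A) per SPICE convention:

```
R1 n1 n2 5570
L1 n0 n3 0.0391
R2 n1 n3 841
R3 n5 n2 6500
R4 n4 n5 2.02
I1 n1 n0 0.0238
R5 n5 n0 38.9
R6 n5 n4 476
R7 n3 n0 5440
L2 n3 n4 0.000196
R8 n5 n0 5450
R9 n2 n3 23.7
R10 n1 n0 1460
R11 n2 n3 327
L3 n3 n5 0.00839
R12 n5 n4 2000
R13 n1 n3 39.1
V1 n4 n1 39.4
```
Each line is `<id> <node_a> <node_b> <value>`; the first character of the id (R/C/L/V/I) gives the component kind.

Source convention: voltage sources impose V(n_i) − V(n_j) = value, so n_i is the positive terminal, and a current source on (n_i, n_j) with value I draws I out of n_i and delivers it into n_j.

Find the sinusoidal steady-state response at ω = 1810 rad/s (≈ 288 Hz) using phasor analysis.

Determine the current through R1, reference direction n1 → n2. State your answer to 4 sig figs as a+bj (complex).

-0.007045+6.547e-05j A

MNA unknowns: 5 node voltages V₁..V_5 plus 1 source current (V1)
R1: Y=0.0001795+0.000j on G[1,2]
L1: Y=0.000-0.01413j on G[0,3]
R2: Y=0.001189+0.000j on G[1,3]
R3: Y=0.0001538+0.000j on G[5,2]
R4: Y=0.4950+0.000j on G[4,5]
I1: z[1]−=0.0238, z[0]+=0.0238
R5: Y=0.02571+0.000j on G[5,0]
R6: Y=0.002101+0.000j on G[5,4]
R7: Y=0.0001838+0.000j on G[3,0]
L2: Y=0.000-2.819j on G[3,4]
R8: Y=0.0001835+0.000j on G[5,0]
R9: Y=0.04219+0.000j on G[2,3]
R10: Y=0.0006849+0.000j on G[1,0]
R11: Y=0.003058+0.000j on G[2,3]
L3: Y=0.000-0.06585j on G[3,5]
R12: Y=0.0005000+0.000j on G[5,4]
R13: Y=0.02558+0.000j on G[1,3]
V1: row V4−V1=39.4, i_V1 at 4,1
solve → V1=-39.12+0.1632j, V2=0.1219-0.2015j, V3=0.2772-0.2041j, V4=0.2834+0.1632j, V5=0.2250+0.1484j
aux → i_V1=-1.064+0.01001j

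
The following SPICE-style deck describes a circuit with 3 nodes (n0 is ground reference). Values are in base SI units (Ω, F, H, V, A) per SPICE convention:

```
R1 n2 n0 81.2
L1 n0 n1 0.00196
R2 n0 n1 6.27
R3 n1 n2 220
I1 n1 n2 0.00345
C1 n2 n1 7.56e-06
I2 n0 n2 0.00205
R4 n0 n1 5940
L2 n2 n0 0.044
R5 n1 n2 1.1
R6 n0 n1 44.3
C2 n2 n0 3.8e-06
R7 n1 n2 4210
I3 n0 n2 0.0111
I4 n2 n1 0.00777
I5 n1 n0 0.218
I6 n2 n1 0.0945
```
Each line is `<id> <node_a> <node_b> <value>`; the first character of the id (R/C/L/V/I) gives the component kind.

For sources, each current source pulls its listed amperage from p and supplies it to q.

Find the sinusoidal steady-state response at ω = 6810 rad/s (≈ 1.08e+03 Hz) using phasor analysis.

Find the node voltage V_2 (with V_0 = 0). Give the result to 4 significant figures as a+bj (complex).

-1.058-0.2213j V

Element admittances at ω=6810 rad/s:
  Y(R1) = 0.01232+0.000j S between n2,n0
  Y(L1) = 0.000-0.07492j S between n0,n1
  Y(R2) = 0.1595+0.000j S between n0,n1
  Y(R3) = 0.004545+0.000j S between n1,n2
  I1: injects 0.00345 A into n2 (from n1)
  Y(C1) = 0.000+0.05148j S between n2,n1
  I2: injects 0.00205 A into n2 (from n0)
  Y(R4) = 0.0001684+0.000j S between n0,n1
  Y(L2) = 0.000-0.003337j S between n2,n0
  Y(R5) = 0.9091+0.000j S between n1,n2
  Y(R6) = 0.02257+0.000j S between n0,n1
  Y(C2) = 0.000+0.02588j S between n2,n0
  Y(R7) = 0.0002375+0.000j S between n1,n2
  I3: injects 0.0111 A into n2 (from n0)
  I4: injects 0.00777 A into n1 (from n2)
  I5: injects 0.218 A into n0 (from n1)
  I6: injects 0.0945 A into n1 (from n2)
Assemble and solve the 2×2 MNA system:
  V(n1)=-0.9751-0.2551j  V(n2)=-1.058-0.2213j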